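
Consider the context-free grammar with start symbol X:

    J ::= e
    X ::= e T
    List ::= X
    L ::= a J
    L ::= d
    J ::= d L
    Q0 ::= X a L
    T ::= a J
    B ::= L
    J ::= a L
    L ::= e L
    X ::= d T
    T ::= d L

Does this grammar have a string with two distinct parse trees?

Only X, T, J, L are reachable from X; ignoring the rest: Each reachable nonterminal has at most one production per leading terminal, and all productions are right-linear; the derivation is determined token-by-token.

Unambiguous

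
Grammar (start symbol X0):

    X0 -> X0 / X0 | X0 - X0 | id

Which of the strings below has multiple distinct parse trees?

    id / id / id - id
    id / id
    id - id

id / id / id - id: 5 trees
id / id: 1 tree
id - id: 1 tree

id / id / id - id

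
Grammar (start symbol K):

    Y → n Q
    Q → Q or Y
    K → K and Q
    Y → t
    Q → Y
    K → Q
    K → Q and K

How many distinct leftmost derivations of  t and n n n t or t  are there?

8

Parse trees for t and n n n t or t:
  [K [K [Q [Y t]]] and [Q [Q [Y n [Q [Y n [Q [Y n [Q [Y t]]]]]]]] or [Y t]]]
  [K [K [Q [Y t]]] and [Q [Y n [Q [Q [Y n [Q [Y n [Q [Y t]]]]]] or [Y t]]]]]
  [K [K [Q [Y t]]] and [Q [Y n [Q [Y n [Q [Q [Y n [Q [Y t]]]] or [Y t]]]]]]]
  [K [K [Q [Y t]]] and [Q [Y n [Q [Y n [Q [Y n [Q [Q [Y t]] or [Y t]]]]]]]]]
  [K [Q [Y t]] and [K [Q [Q [Y n [Q [Y n [Q [Y n [Q [Y t]]]]]]]] or [Y t]]]]
  [K [Q [Y t]] and [K [Q [Y n [Q [Q [Y n [Q [Y n [Q [Y t]]]]]] or [Y t]]]]]]
  [K [Q [Y t]] and [K [Q [Y n [Q [Y n [Q [Q [Y n [Q [Y t]]]] or [Y t]]]]]]]]
  [K [Q [Y t]] and [K [Q [Y n [Q [Y n [Q [Y n [Q [Q [Y t]] or [Y t]]]]]]]]]]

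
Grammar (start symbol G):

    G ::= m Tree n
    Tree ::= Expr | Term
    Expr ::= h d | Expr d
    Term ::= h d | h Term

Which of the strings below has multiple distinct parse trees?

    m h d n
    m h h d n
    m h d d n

m h d n: 2 trees
m h h d n: 1 tree
m h d d n: 1 tree

m h d n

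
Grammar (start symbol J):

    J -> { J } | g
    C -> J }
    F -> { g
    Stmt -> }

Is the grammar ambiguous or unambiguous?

Only J is reachable from J; ignoring the rest: Each string is a nest of matched brackets around a single atom. An opening bracket forces the recursive rule; an atom forces the base rule.

Unambiguous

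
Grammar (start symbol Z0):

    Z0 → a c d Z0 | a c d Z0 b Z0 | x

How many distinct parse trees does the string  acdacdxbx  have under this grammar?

2

Parse trees for acdacdxbx:
  [Z0 a c d [Z0 a c d [Z0 x] b [Z0 x]]]
  [Z0 a c d [Z0 a c d [Z0 x]] b [Z0 x]]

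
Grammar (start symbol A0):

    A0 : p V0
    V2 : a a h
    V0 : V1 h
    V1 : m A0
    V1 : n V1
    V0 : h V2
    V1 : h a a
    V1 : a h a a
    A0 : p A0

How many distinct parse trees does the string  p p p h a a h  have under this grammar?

2

Parse trees for p p p h a a h:
  [A0 p [A0 p [A0 p [V0 [V1 h a a] h]]]]
  [A0 p [A0 p [A0 p [V0 h [V2 a a h]]]]]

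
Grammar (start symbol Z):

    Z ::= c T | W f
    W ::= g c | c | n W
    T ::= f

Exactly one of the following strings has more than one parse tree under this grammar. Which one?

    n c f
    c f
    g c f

n c f: 1 tree
c f: 2 trees
g c f: 1 tree

c f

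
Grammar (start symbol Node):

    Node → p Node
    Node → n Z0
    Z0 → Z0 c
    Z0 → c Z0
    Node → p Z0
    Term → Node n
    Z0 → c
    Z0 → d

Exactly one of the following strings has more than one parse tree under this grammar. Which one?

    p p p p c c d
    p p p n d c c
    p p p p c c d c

p p p p c c d c

p p p p c c d: 1 tree
p p p n d c c: 1 tree
p p p p c c d c: 3 trees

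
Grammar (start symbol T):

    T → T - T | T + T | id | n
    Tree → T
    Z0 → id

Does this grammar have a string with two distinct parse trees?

Ambiguous

Witness: id + id + id

Derivation 1: T ⇒ T + T ⇒ T + T + T ⇒ id + T + T ⇒ id + id + T ⇒ id + id + id
Derivation 2: T ⇒ T + T ⇒ id + T ⇒ id + T + T ⇒ id + id + T ⇒ id + id + id

Two distinct leftmost derivations for the same string.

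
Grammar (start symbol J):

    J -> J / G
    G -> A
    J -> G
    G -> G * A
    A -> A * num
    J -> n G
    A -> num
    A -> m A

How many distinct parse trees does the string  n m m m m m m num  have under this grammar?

Parse trees for n m m m m m m num:
  [J n [G [A m [A m [A m [A m [A m [A m [A num]]]]]]]]]

1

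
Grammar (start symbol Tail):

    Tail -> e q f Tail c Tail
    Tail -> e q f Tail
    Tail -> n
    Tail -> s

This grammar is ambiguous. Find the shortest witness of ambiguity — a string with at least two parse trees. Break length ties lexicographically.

length 1: no string has ≥2 trees
length 4: no string has ≥2 trees
length 6: no string has ≥2 trees
length 7: no string has ≥2 trees
length 9: e q f e q f n c n has 2 parse trees

Two derivations of e q f e q f n c n:
  Tail ⇒ e q f Tail c Tail ⇒ e q f e q f Tail c Tail ⇒ e q f e q f n c Tail ⇒ e q f e q f n c n
  Tail ⇒ e q f Tail ⇒ e q f e q f Tail c Tail ⇒ e q f e q f n c Tail ⇒ e q f e q f n c n

e q f e q f n c n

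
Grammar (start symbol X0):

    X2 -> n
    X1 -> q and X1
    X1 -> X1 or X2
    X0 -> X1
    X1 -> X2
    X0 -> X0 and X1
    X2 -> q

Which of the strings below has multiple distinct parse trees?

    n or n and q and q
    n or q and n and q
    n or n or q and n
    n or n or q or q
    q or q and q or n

n or n and q and q

n or n and q and q: 2 trees
n or q and n and q: 1 tree
n or n or q and n: 1 tree
n or n or q or q: 1 tree
q or q and q or n: 1 tree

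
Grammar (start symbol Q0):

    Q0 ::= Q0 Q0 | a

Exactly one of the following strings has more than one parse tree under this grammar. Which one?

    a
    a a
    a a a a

a: 1 tree
a a: 1 tree
a a a a: 5 trees

a a a a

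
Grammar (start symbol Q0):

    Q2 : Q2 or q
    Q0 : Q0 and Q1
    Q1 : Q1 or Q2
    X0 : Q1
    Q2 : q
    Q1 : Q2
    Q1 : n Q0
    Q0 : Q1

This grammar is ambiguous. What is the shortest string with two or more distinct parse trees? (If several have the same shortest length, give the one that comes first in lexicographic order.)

q or q

length 1: no string has ≥2 trees
length 2: no string has ≥2 trees
length 3: q or q has 2 parse trees

Two derivations of q or q:
  Q0 ⇒ Q1 ⇒ Q1 or Q2 ⇒ Q2 or Q2 ⇒ q or Q2 ⇒ q or q
  Q0 ⇒ Q1 ⇒ Q2 ⇒ Q2 or q ⇒ q or q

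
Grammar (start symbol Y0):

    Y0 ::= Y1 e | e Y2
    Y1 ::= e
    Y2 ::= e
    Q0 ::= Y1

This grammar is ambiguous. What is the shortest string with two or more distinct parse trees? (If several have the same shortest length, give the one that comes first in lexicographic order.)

e e

length 2: e e has 2 parse trees

Two derivations of e e:
  Y0 ⇒ Y1 e ⇒ e e
  Y0 ⇒ e Y2 ⇒ e e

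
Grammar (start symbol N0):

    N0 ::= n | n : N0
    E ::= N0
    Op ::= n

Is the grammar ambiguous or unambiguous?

Unambiguous

(E, Op are unreachable from N0, so their rules don't affect L(N0).) The reachable grammar is A → atom sep A | atom. Each atom is followed by either the separator (recurse) or end-of-string (stop) — no choice point.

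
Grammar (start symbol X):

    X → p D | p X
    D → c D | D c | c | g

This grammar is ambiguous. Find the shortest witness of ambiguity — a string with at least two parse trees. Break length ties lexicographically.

p c c

length 2: no string has ≥2 trees
length 3: p c c has 2 parse trees

Two derivations of p c c:
  X ⇒ p D ⇒ p c D ⇒ p c c
  X ⇒ p D ⇒ p D c ⇒ p c c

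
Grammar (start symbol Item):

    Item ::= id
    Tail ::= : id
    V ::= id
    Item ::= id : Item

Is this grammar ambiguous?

Only Item is reachable from Item; ignoring the rest: The reachable grammar is A → atom sep A | atom. Each atom is followed by either the separator (recurse) or end-of-string (stop) — no choice point.

Unambiguous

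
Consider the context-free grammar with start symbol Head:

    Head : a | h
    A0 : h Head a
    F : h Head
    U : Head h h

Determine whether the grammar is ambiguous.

(A0, F, U are unreachable from Head, so their rules don't affect L(Head).) Restricted to the reachable nonterminals, every rule has the form A → t or A → t B, and no two rules for the same A share a first terminal. The grammar encodes a DFA — one run per string.

Unambiguous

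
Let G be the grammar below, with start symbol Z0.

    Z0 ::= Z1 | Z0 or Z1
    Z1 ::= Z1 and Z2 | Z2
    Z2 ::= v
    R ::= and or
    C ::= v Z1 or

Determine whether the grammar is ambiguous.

Unambiguous

Only Z0, Z1, Z2 are reachable from Z0; ignoring the rest: The grammar is stratified — Z0 handles 'or' (left-recursive), Z1 handles 'and', Z2 atoms. Each operator has a fixed associativity and precedence level, so every string has one parse.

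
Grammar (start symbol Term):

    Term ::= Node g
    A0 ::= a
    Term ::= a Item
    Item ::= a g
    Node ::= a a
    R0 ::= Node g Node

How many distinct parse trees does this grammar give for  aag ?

2

Parse trees for aag:
  [Term [Node a a] g]
  [Term a [Item a g]]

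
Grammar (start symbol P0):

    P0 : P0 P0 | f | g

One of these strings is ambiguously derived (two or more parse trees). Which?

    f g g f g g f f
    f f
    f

f g g f g g f f: 429 trees
f f: 1 tree
f: 1 tree

f g g f g g f f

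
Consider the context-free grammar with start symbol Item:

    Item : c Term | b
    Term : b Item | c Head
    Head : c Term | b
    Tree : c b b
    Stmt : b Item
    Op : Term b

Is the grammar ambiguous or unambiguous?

Unambiguous

Only Item, Term, Head are reachable from Item; ignoring the rest: Each reachable nonterminal has at most one production per leading terminal, and all productions are right-linear; the derivation is determined token-by-token.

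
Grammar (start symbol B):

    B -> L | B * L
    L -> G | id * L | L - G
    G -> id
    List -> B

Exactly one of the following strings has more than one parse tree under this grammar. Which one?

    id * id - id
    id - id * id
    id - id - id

id * id - id: 3 trees
id - id * id: 1 tree
id - id - id: 1 tree

id * id - id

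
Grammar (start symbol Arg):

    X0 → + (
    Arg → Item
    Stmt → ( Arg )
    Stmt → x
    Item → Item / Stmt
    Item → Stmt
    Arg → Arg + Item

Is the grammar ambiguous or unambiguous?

Unambiguous

Only Arg, Item, Stmt are reachable from Arg; ignoring the rest: Arg → Arg + Item | Item  ;  Item → Item / Stmt | Stmt  — a left-associative chain with Stmt at the bottom. Each string factors uniquely by precedence.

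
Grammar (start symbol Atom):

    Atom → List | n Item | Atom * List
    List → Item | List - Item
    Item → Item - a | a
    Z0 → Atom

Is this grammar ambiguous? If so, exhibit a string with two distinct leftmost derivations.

Witness: a - a

Derivation 1: Atom ⇒ List ⇒ Item ⇒ Item - a ⇒ a - a
Derivation 2: Atom ⇒ List ⇒ List - Item ⇒ Item - Item ⇒ a - Item ⇒ a - a

Two distinct leftmost derivations for the same string.

Ambiguous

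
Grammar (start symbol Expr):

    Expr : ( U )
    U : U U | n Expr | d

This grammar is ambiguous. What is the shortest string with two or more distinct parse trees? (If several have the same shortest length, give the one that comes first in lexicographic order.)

length 3: no string has ≥2 trees
length 4: no string has ≥2 trees
length 5: ( d d d ) has 2 parse trees

Two derivations of ( d d d ):
  Expr ⇒ ( U ) ⇒ ( U U ) ⇒ ( U U U ) ⇒ ( d U U ) ⇒ ( d d U ) ⇒ ( d d d )
  Expr ⇒ ( U ) ⇒ ( U U ) ⇒ ( d U ) ⇒ ( d U U ) ⇒ ( d d U ) ⇒ ( d d d )

( d d d )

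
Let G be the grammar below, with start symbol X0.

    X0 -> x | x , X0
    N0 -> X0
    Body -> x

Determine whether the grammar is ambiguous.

Only X0 is reachable from X0; ignoring the rest: The reachable grammar is A → atom sep A | atom. Each atom is followed by either the separator (recurse) or end-of-string (stop) — no choice point.

Unambiguous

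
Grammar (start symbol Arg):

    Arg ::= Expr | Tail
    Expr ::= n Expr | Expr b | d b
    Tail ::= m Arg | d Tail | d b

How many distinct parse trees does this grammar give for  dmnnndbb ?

4

Parse trees for dmnnndbb:
  [Arg [Tail d [Tail m [Arg [Expr n [Expr n [Expr n [Expr [Expr d b] b]]]]]]]]
  [Arg [Tail d [Tail m [Arg [Expr n [Expr n [Expr [Expr n [Expr d b]] b]]]]]]]
  [Arg [Tail d [Tail m [Arg [Expr n [Expr [Expr n [Expr n [Expr d b]]] b]]]]]]
  [Arg [Tail d [Tail m [Arg [Expr [Expr n [Expr n [Expr n [Expr d b]]]] b]]]]]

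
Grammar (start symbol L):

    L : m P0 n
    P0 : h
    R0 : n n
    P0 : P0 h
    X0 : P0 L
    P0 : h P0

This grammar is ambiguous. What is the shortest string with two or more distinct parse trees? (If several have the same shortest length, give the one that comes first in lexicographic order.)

m h h n

length 3: no string has ≥2 trees
length 4: m h h n has 2 parse trees

Two derivations of m h h n:
  L ⇒ m P0 n ⇒ m P0 h n ⇒ m h h n
  L ⇒ m P0 n ⇒ m h P0 n ⇒ m h h n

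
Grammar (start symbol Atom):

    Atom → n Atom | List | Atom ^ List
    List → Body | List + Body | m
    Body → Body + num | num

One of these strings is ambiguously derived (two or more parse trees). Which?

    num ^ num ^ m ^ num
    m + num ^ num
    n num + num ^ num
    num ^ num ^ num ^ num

num ^ num ^ m ^ num: 1 tree
m + num ^ num: 1 tree
n num + num ^ num: 4 trees
num ^ num ^ num ^ num: 1 tree

n num + num ^ num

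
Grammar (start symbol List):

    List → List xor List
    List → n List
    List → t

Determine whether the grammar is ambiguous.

Ambiguous

Witness: n t xor t

Derivation 1: List ⇒ List xor List ⇒ n List xor List ⇒ n t xor List ⇒ n t xor t
Derivation 2: List ⇒ n List ⇒ n List xor List ⇒ n t xor List ⇒ n t xor t

Two distinct leftmost derivations for the same string.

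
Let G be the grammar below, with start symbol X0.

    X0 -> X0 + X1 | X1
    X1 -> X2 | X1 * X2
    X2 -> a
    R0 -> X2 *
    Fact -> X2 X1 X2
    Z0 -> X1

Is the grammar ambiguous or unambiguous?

(R0, Fact, Z0 are unreachable from X0, so their rules don't affect L(X0).) This is a standard precedence ladder (X0 over X1 over X2), with each level left-recursive on its own operator ('+' at X0, '*' at X1). That structure is LR(1), hence unambiguous.

Unambiguous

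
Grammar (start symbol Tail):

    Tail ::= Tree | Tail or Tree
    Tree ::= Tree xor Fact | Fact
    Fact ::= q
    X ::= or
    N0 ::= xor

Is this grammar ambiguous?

Only Tail, Tree, Fact are reachable from Tail; ignoring the rest: The grammar is stratified — Tail handles 'or' (left-recursive), Tree handles 'xor', Fact atoms. Each operator has a fixed associativity and precedence level, so every string has one parse.

Unambiguous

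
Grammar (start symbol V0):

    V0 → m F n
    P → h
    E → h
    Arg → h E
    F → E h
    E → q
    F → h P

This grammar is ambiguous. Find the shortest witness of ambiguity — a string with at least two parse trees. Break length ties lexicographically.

m h h n

length 4: m h h n has 2 parse trees

Two derivations of m h h n:
  V0 ⇒ m F n ⇒ m E h n ⇒ m h h n
  V0 ⇒ m F n ⇒ m h P n ⇒ m h h n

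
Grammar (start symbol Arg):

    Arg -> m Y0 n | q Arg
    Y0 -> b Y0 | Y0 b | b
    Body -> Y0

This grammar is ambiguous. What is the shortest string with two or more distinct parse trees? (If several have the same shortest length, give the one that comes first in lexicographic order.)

length 3: no string has ≥2 trees
length 4: m b b n has 2 parse trees

Two derivations of m b b n:
  Arg ⇒ m Y0 n ⇒ m b Y0 n ⇒ m b b n
  Arg ⇒ m Y0 n ⇒ m Y0 b n ⇒ m b b n

m b b n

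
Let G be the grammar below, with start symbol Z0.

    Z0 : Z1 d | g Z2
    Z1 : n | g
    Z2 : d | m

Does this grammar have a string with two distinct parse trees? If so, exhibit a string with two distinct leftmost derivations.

Ambiguous

Witness: g d

Derivation 1: Z0 ⇒ Z1 d ⇒ g d
Derivation 2: Z0 ⇒ g Z2 ⇒ g d

Two distinct leftmost derivations for the same string.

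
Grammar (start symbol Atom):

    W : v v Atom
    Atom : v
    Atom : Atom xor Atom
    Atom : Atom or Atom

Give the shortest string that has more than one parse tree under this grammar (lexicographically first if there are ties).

v or v or v

length 1: no string has ≥2 trees
length 3: no string has ≥2 trees
length 5: v or v or v has 2 parse trees

Two derivations of v or v or v:
  Atom ⇒ Atom or Atom ⇒ v or Atom ⇒ v or Atom or Atom ⇒ v or v or Atom ⇒ v or v or v
  Atom ⇒ Atom or Atom ⇒ Atom or Atom or Atom ⇒ v or Atom or Atom ⇒ v or v or Atom ⇒ v or v or v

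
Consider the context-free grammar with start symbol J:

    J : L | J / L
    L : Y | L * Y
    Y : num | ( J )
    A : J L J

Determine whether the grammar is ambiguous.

Unambiguous

(A is unreachable from J, so its rules don't affect L(J).) This is a standard precedence ladder (J over L over Y), with each level left-recursive on its own operator ('/' at J, '*' at L). That structure is LR(1), hence unambiguous.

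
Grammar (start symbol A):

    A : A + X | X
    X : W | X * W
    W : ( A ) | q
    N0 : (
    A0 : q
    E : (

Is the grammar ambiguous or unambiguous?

(N0, A0, E are unreachable from A, so their rules don't affect L(A).) This is a standard precedence ladder (A over X over W), with each level left-recursive on its own operator ('+' at A, '*' at X). That structure is LR(1), hence unambiguous.

Unambiguous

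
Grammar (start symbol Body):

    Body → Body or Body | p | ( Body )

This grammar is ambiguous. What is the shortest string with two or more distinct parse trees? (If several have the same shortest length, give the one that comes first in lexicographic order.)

p or p or p

length 1: no string has ≥2 trees
length 3: no string has ≥2 trees
length 5: p or p or p has 2 parse trees

Two derivations of p or p or p:
  Body ⇒ Body or Body ⇒ Body or Body or Body ⇒ p or Body or Body ⇒ p or p or Body ⇒ p or p or p
  Body ⇒ Body or Body ⇒ p or Body ⇒ p or Body or Body ⇒ p or p or Body ⇒ p or p or p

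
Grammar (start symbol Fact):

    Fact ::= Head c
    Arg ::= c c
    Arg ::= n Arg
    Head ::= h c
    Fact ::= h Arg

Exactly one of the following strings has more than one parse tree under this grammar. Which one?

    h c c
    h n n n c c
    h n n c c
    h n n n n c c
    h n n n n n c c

h c c: 2 trees
h n n n c c: 1 tree
h n n c c: 1 tree
h n n n n c c: 1 tree
h n n n n n c c: 1 tree

h c c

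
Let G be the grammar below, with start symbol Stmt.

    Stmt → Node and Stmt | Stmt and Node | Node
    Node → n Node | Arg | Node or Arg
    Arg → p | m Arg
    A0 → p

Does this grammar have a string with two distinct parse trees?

Ambiguous

Witness: p and p

Derivation 1: Stmt ⇒ Node and Stmt ⇒ Arg and Stmt ⇒ p and Stmt ⇒ p and Node ⇒ p and Arg ⇒ p and p
Derivation 2: Stmt ⇒ Stmt and Node ⇒ Node and Node ⇒ Arg and Node ⇒ p and Node ⇒ p and Arg ⇒ p and p

Two distinct leftmost derivations for the same string.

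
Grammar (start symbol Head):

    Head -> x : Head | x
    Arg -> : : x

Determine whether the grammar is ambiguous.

Unambiguous

(Arg is unreachable from Head, so its rules don't affect L(Head).) Right-recursive list with a separator: after each atom, whether the separator follows determines the rule. One parse per string.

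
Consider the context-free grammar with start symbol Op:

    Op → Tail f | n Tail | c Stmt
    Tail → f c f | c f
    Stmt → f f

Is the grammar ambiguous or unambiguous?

Witness: c f f

Derivation 1: Op ⇒ Tail f ⇒ c f f
Derivation 2: Op ⇒ c Stmt ⇒ c f f

Two distinct leftmost derivations for the same string.

Ambiguous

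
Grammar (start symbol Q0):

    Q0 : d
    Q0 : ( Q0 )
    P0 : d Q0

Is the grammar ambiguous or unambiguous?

Unambiguous

Only Q0 is reachable from Q0; ignoring the rest: Each string is a nest of matched brackets around a single atom. An opening bracket forces the recursive rule; an atom forces the base rule.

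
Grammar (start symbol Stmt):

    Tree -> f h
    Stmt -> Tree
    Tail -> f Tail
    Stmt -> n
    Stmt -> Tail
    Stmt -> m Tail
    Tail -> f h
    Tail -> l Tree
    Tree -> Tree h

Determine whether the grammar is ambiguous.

Ambiguous

Witness: f h

Derivation 1: Stmt ⇒ Tree ⇒ f h
Derivation 2: Stmt ⇒ Tail ⇒ f h

Two distinct leftmost derivations for the same string.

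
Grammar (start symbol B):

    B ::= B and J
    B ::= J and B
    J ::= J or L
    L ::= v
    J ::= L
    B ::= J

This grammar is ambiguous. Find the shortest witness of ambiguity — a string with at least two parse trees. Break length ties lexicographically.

length 1: no string has ≥2 trees
length 3: v and v has 2 parse trees

Two derivations of v and v:
  B ⇒ B and J ⇒ J and J ⇒ L and J ⇒ v and J ⇒ v and L ⇒ v and v
  B ⇒ J and B ⇒ L and B ⇒ v and B ⇒ v and J ⇒ v and L ⇒ v and v

v and v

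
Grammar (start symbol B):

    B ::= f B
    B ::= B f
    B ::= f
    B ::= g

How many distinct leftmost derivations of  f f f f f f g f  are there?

7

Parse trees for f f f f f f g f:
  [B f [B f [B f [B f [B f [B f [B [B g] f]]]]]]]
  [B f [B f [B f [B f [B f [B [B f [B g]] f]]]]]]
  [B f [B f [B f [B f [B [B f [B f [B g]]] f]]]]]
  [B f [B f [B f [B [B f [B f [B f [B g]]]] f]]]]
  [B f [B f [B [B f [B f [B f [B f [B g]]]]] f]]]
  [B f [B [B f [B f [B f [B f [B f [B g]]]]]] f]]
  [B [B f [B f [B f [B f [B f [B f [B g]]]]]]] f]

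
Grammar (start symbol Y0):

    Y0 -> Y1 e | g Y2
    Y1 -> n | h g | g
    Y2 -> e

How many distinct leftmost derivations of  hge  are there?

Parse trees for hge:
  [Y0 [Y1 h g] e]

1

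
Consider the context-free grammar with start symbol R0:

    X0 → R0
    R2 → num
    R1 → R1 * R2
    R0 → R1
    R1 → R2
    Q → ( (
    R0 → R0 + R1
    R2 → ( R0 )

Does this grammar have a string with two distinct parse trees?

Unambiguous

Only R0, R1, R2 are reachable from R0; ignoring the rest: This is a standard precedence ladder (R0 over R1 over R2), with each level left-recursive on its own operator ('+' at R0, '*' at R1). That structure is LR(1), hence unambiguous.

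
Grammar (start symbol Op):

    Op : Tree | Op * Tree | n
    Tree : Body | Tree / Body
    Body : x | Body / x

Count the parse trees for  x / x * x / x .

4

Parse trees for x / x * x / x:
  [Op [Op [Tree [Body [Body x] / x]]] * [Tree [Body [Body x] / x]]]
  [Op [Op [Tree [Body [Body x] / x]]] * [Tree [Tree [Body x]] / [Body x]]]
  [Op [Op [Tree [Tree [Body x]] / [Body x]]] * [Tree [Body [Body x] / x]]]
  [Op [Op [Tree [Tree [Body x]] / [Body x]]] * [Tree [Tree [Body x]] / [Body x]]]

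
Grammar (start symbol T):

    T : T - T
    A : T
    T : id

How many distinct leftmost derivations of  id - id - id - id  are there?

5

Parse trees for id - id - id - id:
  [T [T id] - [T [T id] - [T [T id] - [T id]]]]
  [T [T id] - [T [T [T id] - [T id]] - [T id]]]
  [T [T [T id] - [T id]] - [T [T id] - [T id]]]
  [T [T [T id] - [T [T id] - [T id]]] - [T id]]
  [T [T [T [T id] - [T id]] - [T id]] - [T id]]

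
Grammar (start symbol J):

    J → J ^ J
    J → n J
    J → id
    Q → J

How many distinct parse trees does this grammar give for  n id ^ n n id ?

2

Parse trees for n id ^ n n id:
  [J [J n [J id]] ^ [J n [J n [J id]]]]
  [J n [J [J id] ^ [J n [J n [J id]]]]]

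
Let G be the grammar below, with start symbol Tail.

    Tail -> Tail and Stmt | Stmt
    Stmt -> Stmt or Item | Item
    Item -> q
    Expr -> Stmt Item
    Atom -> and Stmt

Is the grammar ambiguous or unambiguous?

Unambiguous

(Expr, Atom are unreachable from Tail, so their rules don't affect L(Tail).) The grammar is stratified — Tail handles 'and' (left-recursive), Stmt handles 'or', Item atoms. Each operator has a fixed associativity and precedence level, so every string has one parse.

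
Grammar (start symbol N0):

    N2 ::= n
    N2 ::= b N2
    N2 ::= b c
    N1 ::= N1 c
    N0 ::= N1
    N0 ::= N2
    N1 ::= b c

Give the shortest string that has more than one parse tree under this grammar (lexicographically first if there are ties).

b c

length 1: no string has ≥2 trees
length 2: b c has 2 parse trees

Two derivations of b c:
  N0 ⇒ N1 ⇒ b c
  N0 ⇒ N2 ⇒ b c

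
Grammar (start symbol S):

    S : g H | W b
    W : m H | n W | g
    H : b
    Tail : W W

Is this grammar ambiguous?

Ambiguous

Witness: g b

Derivation 1: S ⇒ g H ⇒ g b
Derivation 2: S ⇒ W b ⇒ g b

Two distinct leftmost derivations for the same string.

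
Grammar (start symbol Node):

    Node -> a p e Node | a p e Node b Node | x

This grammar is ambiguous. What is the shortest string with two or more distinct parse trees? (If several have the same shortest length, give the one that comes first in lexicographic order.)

a p e a p e x b x

length 1: no string has ≥2 trees
length 4: no string has ≥2 trees
length 6: no string has ≥2 trees
length 7: no string has ≥2 trees
length 9: a p e a p e x b x has 2 parse trees

Two derivations of a p e a p e x b x:
  Node ⇒ a p e Node ⇒ a p e a p e Node b Node ⇒ a p e a p e x b Node ⇒ a p e a p e x b x
  Node ⇒ a p e Node b Node ⇒ a p e a p e Node b Node ⇒ a p e a p e x b Node ⇒ a p e a p e x b x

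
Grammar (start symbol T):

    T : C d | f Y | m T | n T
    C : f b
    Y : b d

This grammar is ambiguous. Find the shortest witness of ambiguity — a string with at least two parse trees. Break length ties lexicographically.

length 3: f b d has 2 parse trees

Two derivations of f b d:
  T ⇒ C d ⇒ f b d
  T ⇒ f Y ⇒ f b d

f b d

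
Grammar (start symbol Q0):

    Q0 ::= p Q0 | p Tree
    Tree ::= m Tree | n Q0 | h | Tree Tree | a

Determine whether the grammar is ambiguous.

Ambiguous

Witness: p a a a

Derivation 1: Q0 ⇒ p Tree ⇒ p Tree Tree ⇒ p Tree Tree Tree ⇒ p a Tree Tree ⇒ p a a Tree ⇒ p a a a
Derivation 2: Q0 ⇒ p Tree ⇒ p Tree Tree ⇒ p a Tree ⇒ p a Tree Tree ⇒ p a a Tree ⇒ p a a a

Two distinct leftmost derivations for the same string.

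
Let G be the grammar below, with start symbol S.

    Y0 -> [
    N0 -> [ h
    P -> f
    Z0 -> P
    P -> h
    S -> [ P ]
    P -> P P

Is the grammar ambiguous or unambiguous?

Witness: [ f f f ]

Derivation 1: S ⇒ [ P ] ⇒ [ P P ] ⇒ [ f P ] ⇒ [ f P P ] ⇒ [ f f P ] ⇒ [ f f f ]
Derivation 2: S ⇒ [ P ] ⇒ [ P P ] ⇒ [ P P P ] ⇒ [ f P P ] ⇒ [ f f P ] ⇒ [ f f f ]

Two distinct leftmost derivations for the same string.

Ambiguous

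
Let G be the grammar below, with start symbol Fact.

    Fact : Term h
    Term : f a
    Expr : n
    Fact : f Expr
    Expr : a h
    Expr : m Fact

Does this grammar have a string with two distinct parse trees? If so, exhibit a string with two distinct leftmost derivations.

Witness: f a h

Derivation 1: Fact ⇒ Term h ⇒ f a h
Derivation 2: Fact ⇒ f Expr ⇒ f a h

Two distinct leftmost derivations for the same string.

Ambiguous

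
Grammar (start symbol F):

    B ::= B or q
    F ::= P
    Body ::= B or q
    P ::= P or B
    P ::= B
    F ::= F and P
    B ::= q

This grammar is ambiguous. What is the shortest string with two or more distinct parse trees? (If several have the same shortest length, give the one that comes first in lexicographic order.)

q or q

length 1: no string has ≥2 trees
length 3: q or q has 2 parse trees

Two derivations of q or q:
  F ⇒ P ⇒ P or B ⇒ B or B ⇒ q or B ⇒ q or q
  F ⇒ P ⇒ B ⇒ B or q ⇒ q or q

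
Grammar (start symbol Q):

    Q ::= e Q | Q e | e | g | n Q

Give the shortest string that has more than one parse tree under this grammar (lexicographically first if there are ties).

length 1: no string has ≥2 trees
length 2: e e has 2 parse trees

Two derivations of e e:
  Q ⇒ e Q ⇒ e e
  Q ⇒ Q e ⇒ e e

e e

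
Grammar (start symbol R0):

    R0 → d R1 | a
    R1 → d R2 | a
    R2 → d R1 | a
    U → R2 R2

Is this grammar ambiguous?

Unambiguous

(U is unreachable from R0, so its rules don't affect L(R0).) Each reachable nonterminal has at most one production per leading terminal, and all productions are right-linear; the derivation is determined token-by-token.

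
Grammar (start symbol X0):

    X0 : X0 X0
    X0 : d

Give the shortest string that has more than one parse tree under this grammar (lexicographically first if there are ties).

d d d

length 1: no string has ≥2 trees
length 2: no string has ≥2 trees
length 3: d d d has 2 parse trees

Two derivations of d d d:
  X0 ⇒ X0 X0 ⇒ X0 X0 X0 ⇒ d X0 X0 ⇒ d d X0 ⇒ d d d
  X0 ⇒ X0 X0 ⇒ d X0 ⇒ d X0 X0 ⇒ d d X0 ⇒ d d d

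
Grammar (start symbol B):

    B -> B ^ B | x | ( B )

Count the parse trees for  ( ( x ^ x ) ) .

Parse trees for ( ( x ^ x ) ):
  [B ( [B ( [B [B x] ^ [B x]] )] )]

1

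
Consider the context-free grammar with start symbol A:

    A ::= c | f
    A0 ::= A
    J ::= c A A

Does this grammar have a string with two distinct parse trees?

Unambiguous

Only A is reachable from A; ignoring the rest: Restricted to the reachable nonterminals, every rule has the form A → t or A → t B, and no two rules for the same A share a first terminal. The grammar encodes a DFA — one run per string.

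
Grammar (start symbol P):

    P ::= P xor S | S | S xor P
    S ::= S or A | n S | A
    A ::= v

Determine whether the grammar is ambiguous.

Ambiguous

Witness: v xor v

Derivation 1: P ⇒ P xor S ⇒ S xor S ⇒ A xor S ⇒ v xor S ⇒ v xor A ⇒ v xor v
Derivation 2: P ⇒ S xor P ⇒ A xor P ⇒ v xor P ⇒ v xor S ⇒ v xor A ⇒ v xor v

Two distinct leftmost derivations for the same string.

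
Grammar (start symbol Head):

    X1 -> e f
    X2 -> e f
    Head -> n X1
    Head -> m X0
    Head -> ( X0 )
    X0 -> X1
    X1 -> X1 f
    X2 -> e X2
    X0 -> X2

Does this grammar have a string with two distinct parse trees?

Ambiguous

Witness: m e f

Derivation 1: Head ⇒ m X0 ⇒ m X1 ⇒ m e f
Derivation 2: Head ⇒ m X0 ⇒ m X2 ⇒ m e f

Two distinct leftmost derivations for the same string.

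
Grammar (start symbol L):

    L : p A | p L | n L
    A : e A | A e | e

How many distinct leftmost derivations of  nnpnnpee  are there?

Parse trees for nnpnnpee:
  [L n [L n [L p [L n [L n [L p [A e [A e]]]]]]]]
  [L n [L n [L p [L n [L n [L p [A [A e] e]]]]]]]

2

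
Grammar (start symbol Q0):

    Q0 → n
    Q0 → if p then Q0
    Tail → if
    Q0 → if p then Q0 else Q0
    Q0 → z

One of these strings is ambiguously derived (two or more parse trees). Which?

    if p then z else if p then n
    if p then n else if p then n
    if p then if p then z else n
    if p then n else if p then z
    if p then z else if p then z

if p then z else if p then n: 1 tree
if p then n else if p then n: 1 tree
if p then if p then z else n: 2 trees
if p then n else if p then z: 1 tree
if p then z else if p then z: 1 tree

if p then if p then z else n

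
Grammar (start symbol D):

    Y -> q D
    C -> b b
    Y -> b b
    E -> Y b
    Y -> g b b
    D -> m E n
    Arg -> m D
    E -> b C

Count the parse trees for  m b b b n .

Parse trees for m b b b n:
  [D m [E [Y b b] b] n]
  [D m [E b [C b b]] n]

2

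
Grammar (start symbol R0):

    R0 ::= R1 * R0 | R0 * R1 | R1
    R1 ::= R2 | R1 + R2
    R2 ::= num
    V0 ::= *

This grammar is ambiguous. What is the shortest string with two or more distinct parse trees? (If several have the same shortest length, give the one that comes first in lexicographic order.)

num * num

length 1: no string has ≥2 trees
length 3: num * num has 2 parse trees

Two derivations of num * num:
  R0 ⇒ R1 * R0 ⇒ R2 * R0 ⇒ num * R0 ⇒ num * R1 ⇒ num * R2 ⇒ num * num
  R0 ⇒ R0 * R1 ⇒ R1 * R1 ⇒ R2 * R1 ⇒ num * R1 ⇒ num * R2 ⇒ num * num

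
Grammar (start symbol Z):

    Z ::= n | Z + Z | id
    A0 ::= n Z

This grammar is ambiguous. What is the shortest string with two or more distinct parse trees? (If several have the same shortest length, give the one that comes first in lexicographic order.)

length 1: no string has ≥2 trees
length 3: no string has ≥2 trees
length 5: id + id + id has 2 parse trees

Two derivations of id + id + id:
  Z ⇒ Z + Z ⇒ Z + Z + Z ⇒ id + Z + Z ⇒ id + id + Z ⇒ id + id + id
  Z ⇒ Z + Z ⇒ id + Z ⇒ id + Z + Z ⇒ id + id + Z ⇒ id + id + id

id + id + id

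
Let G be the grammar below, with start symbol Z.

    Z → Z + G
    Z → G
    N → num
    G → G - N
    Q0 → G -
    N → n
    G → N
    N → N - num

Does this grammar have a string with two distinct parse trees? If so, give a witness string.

Ambiguous

Witness: n - num

Derivation 1: Z ⇒ G ⇒ G - N ⇒ N - N ⇒ n - N ⇒ n - num
Derivation 2: Z ⇒ G ⇒ N ⇒ N - num ⇒ n - num

Two distinct leftmost derivations for the same string.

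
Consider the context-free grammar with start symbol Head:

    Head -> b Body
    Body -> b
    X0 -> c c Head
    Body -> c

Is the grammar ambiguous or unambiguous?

Unambiguous

(X0 is unreachable from Head, so its rules don't affect L(Head).) The reachable rules are right-linear with at most one rule per (nonterminal, next-terminal) pair. Each input token forces the next rule, so parsing is deterministic.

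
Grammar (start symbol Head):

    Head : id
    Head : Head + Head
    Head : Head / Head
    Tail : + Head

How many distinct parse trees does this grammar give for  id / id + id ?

Parse trees for id / id + id:
  [Head [Head [Head id] / [Head id]] + [Head id]]
  [Head [Head id] / [Head [Head id] + [Head id]]]

2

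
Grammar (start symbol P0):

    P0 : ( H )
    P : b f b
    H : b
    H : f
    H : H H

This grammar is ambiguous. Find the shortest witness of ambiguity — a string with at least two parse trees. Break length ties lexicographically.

( b b b )

length 3: no string has ≥2 trees
length 4: no string has ≥2 trees
length 5: ( b b b ) has 2 parse trees

Two derivations of ( b b b ):
  P0 ⇒ ( H ) ⇒ ( H H ) ⇒ ( b H ) ⇒ ( b H H ) ⇒ ( b b H ) ⇒ ( b b b )
  P0 ⇒ ( H ) ⇒ ( H H ) ⇒ ( H H H ) ⇒ ( b H H ) ⇒ ( b b H ) ⇒ ( b b b )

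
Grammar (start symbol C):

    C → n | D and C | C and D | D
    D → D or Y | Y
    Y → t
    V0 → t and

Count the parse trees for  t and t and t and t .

Parse trees for t and t and t and t:
  [C [D [Y t]] and [C [D [Y t]] and [C [D [Y t]] and [C [D [Y t]]]]]]
  [C [D [Y t]] and [C [D [Y t]] and [C [C [D [Y t]]] and [D [Y t]]]]]
  [C [D [Y t]] and [C [C [D [Y t]] and [C [D [Y t]]]] and [D [Y t]]]]
  [C [D [Y t]] and [C [C [C [D [Y t]]] and [D [Y t]]] and [D [Y t]]]]
  [C [C [D [Y t]] and [C [D [Y t]] and [C [D [Y t]]]]] and [D [Y t]]]
  [C [C [D [Y t]] and [C [C [D [Y t]]] and [D [Y t]]]] and [D [Y t]]]
  [C [C [C [D [Y t]] and [C [D [Y t]]]] and [D [Y t]]] and [D [Y t]]]
  [C [C [C [C [D [Y t]]] and [D [Y t]]] and [D [Y t]]] and [D [Y t]]]

8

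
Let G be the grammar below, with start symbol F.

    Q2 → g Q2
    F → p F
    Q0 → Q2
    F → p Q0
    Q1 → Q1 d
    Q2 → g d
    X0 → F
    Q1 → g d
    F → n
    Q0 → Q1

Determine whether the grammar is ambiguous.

Ambiguous

Witness: p g d

Derivation 1: F ⇒ p Q0 ⇒ p Q2 ⇒ p g d
Derivation 2: F ⇒ p Q0 ⇒ p Q1 ⇒ p g d

Two distinct leftmost derivations for the same string.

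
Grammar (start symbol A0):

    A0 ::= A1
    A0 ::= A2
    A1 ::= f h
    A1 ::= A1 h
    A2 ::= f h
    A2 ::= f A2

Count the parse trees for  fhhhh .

1

Parse trees for fhhhh:
  [A0 [A1 [A1 [A1 [A1 f h] h] h] h]]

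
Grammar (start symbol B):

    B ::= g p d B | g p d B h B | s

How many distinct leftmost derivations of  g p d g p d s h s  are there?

2

Parse trees for g p d g p d s h s:
  [B g p d [B g p d [B s] h [B s]]]
  [B g p d [B g p d [B s]] h [B s]]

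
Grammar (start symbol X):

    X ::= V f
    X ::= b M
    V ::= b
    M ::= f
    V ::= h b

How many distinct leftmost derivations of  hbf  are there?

Parse trees for hbf:
  [X [V h b] f]

1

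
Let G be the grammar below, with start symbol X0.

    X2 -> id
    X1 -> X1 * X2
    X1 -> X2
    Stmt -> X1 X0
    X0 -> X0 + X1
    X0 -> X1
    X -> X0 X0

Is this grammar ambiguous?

Unambiguous

Only X0, X1, X2 are reachable from X0; ignoring the rest: The grammar is stratified — X0 handles '+' (left-recursive), X1 handles '*', X2 atoms. Each operator has a fixed associativity and precedence level, so every string has one parse.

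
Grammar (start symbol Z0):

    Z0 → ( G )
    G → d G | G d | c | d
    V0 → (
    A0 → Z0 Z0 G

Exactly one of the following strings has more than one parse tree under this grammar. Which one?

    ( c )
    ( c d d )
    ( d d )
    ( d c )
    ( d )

( d d )

( c ): 1 tree
( c d d ): 1 tree
( d d ): 2 trees
( d c ): 1 tree
( d ): 1 tree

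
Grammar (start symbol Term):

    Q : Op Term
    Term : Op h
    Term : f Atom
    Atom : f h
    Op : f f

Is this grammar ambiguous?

Witness: f f h

Derivation 1: Term ⇒ Op h ⇒ f f h
Derivation 2: Term ⇒ f Atom ⇒ f f h

Two distinct leftmost derivations for the same string.

Ambiguous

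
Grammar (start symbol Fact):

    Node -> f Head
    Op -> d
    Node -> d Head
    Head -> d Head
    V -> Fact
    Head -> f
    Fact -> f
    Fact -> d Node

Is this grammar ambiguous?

(Op, V are unreachable from Fact, so their rules don't affect L(Fact).) Each reachable nonterminal has at most one production per leading terminal, and all productions are right-linear; the derivation is determined token-by-token.

Unambiguous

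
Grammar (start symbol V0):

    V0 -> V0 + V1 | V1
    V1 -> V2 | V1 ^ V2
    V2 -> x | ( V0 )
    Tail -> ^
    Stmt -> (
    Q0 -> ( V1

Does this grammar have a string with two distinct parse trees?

(Tail, Stmt, Q0 are unreachable from V0, so their rules don't affect L(V0).) V0 → V0 + V1 | V1  ;  V1 → V1 ^ V2 | V2  — a left-associative chain with V2 at the bottom. Each string factors uniquely by precedence.

Unambiguous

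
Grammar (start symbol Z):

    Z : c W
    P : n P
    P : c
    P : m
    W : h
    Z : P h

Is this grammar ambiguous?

Ambiguous

Witness: c h

Derivation 1: Z ⇒ c W ⇒ c h
Derivation 2: Z ⇒ P h ⇒ c h

Two distinct leftmost derivations for the same string.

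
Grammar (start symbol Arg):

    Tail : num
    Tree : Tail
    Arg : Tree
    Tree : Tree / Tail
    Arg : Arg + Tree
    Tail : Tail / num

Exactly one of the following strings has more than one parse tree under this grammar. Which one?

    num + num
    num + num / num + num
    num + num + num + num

num + num: 1 tree
num + num / num + num: 2 trees
num + num + num + num: 1 tree

num + num / num + num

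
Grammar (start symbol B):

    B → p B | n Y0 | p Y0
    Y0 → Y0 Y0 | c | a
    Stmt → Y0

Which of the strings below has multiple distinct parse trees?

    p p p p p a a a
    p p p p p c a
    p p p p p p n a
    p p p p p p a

p p p p p a a a

p p p p p a a a: 2 trees
p p p p p c a: 1 tree
p p p p p p n a: 1 tree
p p p p p p a: 1 tree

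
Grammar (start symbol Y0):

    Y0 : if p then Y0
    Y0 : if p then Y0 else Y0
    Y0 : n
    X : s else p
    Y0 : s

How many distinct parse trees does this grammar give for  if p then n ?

Parse trees for if p then n:
  [Y0 if p then [Y0 n]]

1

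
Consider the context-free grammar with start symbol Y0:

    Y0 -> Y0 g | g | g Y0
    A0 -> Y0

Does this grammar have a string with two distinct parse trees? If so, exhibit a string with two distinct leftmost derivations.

Witness: g g

Derivation 1: Y0 ⇒ Y0 g ⇒ g g
Derivation 2: Y0 ⇒ g Y0 ⇒ g g

Two distinct leftmost derivations for the same string.

Ambiguous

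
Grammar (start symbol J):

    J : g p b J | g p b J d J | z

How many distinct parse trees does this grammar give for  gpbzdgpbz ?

1

Parse trees for gpbzdgpbz:
  [J g p b [J z] d [J g p b [J z]]]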